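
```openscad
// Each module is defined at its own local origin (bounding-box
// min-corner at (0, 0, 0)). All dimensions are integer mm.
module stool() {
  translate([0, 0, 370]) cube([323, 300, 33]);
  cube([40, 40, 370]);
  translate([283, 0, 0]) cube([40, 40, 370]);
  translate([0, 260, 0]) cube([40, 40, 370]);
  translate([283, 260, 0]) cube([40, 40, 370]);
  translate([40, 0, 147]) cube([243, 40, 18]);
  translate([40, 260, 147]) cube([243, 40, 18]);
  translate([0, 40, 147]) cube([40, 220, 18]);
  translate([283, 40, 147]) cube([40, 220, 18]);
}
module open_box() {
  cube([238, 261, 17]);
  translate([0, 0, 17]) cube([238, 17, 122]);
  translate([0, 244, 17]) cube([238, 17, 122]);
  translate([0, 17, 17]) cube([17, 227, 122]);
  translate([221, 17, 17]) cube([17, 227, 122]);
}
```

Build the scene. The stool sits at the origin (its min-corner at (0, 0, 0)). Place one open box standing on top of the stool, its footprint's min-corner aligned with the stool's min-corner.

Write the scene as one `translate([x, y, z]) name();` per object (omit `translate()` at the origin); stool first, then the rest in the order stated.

stool();
translate([0, 0, 403]) open_box();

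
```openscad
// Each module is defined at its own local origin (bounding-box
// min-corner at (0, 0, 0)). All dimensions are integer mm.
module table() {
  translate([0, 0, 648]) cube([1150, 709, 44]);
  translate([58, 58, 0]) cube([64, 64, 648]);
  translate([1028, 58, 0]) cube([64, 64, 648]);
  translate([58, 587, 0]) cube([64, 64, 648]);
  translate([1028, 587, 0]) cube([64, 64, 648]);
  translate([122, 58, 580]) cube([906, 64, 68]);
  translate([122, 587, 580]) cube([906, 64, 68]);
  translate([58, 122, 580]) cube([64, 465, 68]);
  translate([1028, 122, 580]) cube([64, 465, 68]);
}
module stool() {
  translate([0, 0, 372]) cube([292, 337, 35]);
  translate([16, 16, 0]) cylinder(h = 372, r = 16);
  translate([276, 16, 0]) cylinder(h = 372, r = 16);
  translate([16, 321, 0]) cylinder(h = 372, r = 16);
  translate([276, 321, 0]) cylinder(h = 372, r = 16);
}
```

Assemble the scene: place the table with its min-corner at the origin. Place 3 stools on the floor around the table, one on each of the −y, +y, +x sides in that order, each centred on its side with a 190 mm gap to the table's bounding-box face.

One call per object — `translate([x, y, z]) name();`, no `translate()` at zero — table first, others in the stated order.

table();
translate([429, -527, 0]) stool();
translate([429, 899, 0]) stool();
translate([1340, 186, 0]) stool();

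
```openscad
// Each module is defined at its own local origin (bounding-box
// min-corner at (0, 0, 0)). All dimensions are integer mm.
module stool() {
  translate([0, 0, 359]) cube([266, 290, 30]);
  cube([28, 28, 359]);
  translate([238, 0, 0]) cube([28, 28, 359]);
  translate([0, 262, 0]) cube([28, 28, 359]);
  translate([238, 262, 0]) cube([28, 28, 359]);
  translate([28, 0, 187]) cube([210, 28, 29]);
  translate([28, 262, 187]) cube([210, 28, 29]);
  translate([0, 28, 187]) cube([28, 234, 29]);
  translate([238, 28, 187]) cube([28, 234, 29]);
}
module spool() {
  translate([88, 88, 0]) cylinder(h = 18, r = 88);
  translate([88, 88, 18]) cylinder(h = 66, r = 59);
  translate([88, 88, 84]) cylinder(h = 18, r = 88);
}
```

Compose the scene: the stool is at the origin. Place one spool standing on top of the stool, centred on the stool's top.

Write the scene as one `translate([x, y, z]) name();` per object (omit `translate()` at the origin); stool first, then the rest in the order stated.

stool();
translate([45, 57, 389]) spool();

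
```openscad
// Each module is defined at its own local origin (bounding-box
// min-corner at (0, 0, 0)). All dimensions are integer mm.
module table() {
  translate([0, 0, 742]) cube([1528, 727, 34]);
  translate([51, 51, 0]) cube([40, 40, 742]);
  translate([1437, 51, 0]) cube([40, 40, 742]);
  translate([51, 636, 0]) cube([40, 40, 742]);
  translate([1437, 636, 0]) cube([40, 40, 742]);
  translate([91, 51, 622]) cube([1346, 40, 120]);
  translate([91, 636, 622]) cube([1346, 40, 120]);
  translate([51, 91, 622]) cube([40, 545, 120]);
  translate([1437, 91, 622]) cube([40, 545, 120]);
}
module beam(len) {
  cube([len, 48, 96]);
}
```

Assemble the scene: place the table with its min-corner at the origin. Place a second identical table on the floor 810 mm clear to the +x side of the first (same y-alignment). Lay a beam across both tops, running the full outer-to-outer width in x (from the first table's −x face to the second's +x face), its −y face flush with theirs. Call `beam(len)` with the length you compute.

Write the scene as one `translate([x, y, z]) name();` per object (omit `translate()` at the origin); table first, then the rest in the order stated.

table();
translate([2338, 0, 0]) table();
translate([0, 0, 776]) beam(3866);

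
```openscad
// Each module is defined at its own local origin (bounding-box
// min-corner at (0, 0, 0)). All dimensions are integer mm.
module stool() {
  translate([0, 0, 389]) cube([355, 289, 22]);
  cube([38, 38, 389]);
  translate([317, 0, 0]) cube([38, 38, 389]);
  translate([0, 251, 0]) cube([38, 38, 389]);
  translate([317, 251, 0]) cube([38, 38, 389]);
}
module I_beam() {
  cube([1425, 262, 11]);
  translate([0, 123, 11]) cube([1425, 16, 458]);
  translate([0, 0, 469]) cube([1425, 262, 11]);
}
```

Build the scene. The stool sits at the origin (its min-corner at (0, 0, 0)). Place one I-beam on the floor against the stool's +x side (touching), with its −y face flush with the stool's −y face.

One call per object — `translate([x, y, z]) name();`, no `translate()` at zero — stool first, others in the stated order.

stool();
translate([355, 0, 0]) I_beam();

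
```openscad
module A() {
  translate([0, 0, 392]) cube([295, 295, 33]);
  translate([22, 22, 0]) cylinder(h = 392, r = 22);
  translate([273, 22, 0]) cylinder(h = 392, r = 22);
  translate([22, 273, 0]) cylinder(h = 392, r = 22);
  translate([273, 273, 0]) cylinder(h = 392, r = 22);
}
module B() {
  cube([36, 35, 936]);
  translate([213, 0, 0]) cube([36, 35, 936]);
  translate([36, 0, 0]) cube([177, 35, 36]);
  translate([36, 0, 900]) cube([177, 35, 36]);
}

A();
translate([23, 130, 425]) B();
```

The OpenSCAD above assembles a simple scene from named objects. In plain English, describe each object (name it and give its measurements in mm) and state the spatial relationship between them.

A is a four-legged stool. The seat is a 295×295×33 mm slab whose top surface is at z = 425 mm; four round legs, each 44 mm in diameter, run from the floor (z = 0) to the underside of the seat, each leg's axis is inset half a diameter from the nearest pair of seat edges (so the leg's bounding box is flush with the corner).

B is a rectangular picture frame lying in the x–z plane (depth along y). The opening is 177 mm wide (x) by 864 mm tall (z), surrounded by a border 36 mm wide on all four sides. The frame is 35 mm deep and is made of two full-height vertical stiles with two horizontal rails fitted between them.

The picture frame is on top of the stool, centred.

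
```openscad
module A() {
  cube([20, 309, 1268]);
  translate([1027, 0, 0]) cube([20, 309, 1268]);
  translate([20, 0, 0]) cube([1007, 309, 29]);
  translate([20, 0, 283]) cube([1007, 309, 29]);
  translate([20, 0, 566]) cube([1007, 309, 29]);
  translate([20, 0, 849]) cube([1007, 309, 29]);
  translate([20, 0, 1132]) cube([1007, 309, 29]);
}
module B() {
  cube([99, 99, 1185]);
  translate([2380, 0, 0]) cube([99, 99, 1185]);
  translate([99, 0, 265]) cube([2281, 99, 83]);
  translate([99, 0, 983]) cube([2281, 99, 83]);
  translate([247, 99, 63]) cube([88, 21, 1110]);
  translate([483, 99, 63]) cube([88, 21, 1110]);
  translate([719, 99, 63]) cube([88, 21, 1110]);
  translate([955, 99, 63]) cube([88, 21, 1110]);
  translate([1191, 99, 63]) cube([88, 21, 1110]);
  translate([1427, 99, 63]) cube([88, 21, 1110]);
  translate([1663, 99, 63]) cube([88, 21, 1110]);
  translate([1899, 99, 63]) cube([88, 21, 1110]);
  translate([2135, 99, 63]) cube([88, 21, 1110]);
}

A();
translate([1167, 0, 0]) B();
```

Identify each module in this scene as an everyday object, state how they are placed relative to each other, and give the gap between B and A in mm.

A is a bookshelf. B is a fence section. The fence section is on the floor beside the bookshelf on its +x side. The gap between the fence section and the bookshelf is 120 mm.

The fence section's nearest face is 120 mm from the bookshelf's +x face.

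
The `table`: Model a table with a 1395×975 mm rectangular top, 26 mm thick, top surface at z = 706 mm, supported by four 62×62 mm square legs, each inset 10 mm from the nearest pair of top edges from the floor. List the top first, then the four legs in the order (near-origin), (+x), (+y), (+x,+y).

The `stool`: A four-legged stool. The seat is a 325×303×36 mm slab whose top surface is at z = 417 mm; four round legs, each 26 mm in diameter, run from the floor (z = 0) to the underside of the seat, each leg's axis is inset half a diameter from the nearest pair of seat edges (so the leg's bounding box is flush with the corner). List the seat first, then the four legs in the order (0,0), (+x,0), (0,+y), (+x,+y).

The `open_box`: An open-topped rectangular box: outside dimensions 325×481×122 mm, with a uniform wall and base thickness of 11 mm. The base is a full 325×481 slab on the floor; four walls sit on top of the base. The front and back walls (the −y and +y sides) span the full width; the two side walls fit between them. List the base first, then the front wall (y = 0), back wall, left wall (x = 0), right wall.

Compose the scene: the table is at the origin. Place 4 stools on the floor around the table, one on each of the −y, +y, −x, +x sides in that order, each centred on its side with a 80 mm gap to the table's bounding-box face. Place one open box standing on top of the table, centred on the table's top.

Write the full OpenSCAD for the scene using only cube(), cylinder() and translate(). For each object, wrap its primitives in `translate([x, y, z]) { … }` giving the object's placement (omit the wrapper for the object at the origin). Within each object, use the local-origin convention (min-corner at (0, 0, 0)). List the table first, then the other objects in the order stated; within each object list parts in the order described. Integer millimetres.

translate([0, 0, 680]) cube([1395, 975, 26]);
translate([10, 10, 0]) cube([62, 62, 680]);
translate([1323, 10, 0]) cube([62, 62, 680]);
translate([10, 903, 0]) cube([62, 62, 680]);
translate([1323, 903, 0]) cube([62, 62, 680]);
translate([535, -383, 0]) {
  translate([0, 0, 381]) cube([325, 303, 36]);
  translate([13, 13, 0]) cylinder(h = 381, r = 13);
  translate([312, 13, 0]) cylinder(h = 381, r = 13);
  translate([13, 290, 0]) cylinder(h = 381, r = 13);
  translate([312, 290, 0]) cylinder(h = 381, r = 13);
}
translate([535, 1055, 0]) {
  translate([0, 0, 381]) cube([325, 303, 36]);
  translate([13, 13, 0]) cylinder(h = 381, r = 13);
  translate([312, 13, 0]) cylinder(h = 381, r = 13);
  translate([13, 290, 0]) cylinder(h = 381, r = 13);
  translate([312, 290, 0]) cylinder(h = 381, r = 13);
}
translate([-405, 336, 0]) {
  translate([0, 0, 381]) cube([325, 303, 36]);
  translate([13, 13, 0]) cylinder(h = 381, r = 13);
  translate([312, 13, 0]) cylinder(h = 381, r = 13);
  translate([13, 290, 0]) cylinder(h = 381, r = 13);
  translate([312, 290, 0]) cylinder(h = 381, r = 13);
}
translate([1475, 336, 0]) {
  translate([0, 0, 381]) cube([325, 303, 36]);
  translate([13, 13, 0]) cylinder(h = 381, r = 13);
  translate([312, 13, 0]) cylinder(h = 381, r = 13);
  translate([13, 290, 0]) cylinder(h = 381, r = 13);
  translate([312, 290, 0]) cylinder(h = 381, r = 13);
}
translate([535, 247, 706]) {
  cube([325, 481, 11]);
  translate([0, 0, 11]) cube([325, 11, 111]);
  translate([0, 470, 11]) cube([325, 11, 111]);
  translate([0, 11, 11]) cube([11, 459, 111]);
  translate([314, 11, 11]) cube([11, 459, 111]);
}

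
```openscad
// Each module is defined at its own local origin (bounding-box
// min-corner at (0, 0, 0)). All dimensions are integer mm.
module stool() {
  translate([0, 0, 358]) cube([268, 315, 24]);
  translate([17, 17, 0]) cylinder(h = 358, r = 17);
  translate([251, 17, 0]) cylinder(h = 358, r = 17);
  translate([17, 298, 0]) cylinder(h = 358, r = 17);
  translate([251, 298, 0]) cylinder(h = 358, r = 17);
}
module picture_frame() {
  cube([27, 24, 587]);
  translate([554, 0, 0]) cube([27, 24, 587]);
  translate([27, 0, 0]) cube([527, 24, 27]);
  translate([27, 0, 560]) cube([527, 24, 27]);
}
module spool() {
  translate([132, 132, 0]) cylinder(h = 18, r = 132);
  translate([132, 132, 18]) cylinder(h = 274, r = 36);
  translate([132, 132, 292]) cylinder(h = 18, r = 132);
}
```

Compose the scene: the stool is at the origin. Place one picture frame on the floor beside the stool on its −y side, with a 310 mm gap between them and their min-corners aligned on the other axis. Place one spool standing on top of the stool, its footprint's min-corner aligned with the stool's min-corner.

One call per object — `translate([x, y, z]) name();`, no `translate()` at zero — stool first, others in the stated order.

stool();
translate([0, -334, 0]) picture_frame();
translate([0, 0, 382]) spool();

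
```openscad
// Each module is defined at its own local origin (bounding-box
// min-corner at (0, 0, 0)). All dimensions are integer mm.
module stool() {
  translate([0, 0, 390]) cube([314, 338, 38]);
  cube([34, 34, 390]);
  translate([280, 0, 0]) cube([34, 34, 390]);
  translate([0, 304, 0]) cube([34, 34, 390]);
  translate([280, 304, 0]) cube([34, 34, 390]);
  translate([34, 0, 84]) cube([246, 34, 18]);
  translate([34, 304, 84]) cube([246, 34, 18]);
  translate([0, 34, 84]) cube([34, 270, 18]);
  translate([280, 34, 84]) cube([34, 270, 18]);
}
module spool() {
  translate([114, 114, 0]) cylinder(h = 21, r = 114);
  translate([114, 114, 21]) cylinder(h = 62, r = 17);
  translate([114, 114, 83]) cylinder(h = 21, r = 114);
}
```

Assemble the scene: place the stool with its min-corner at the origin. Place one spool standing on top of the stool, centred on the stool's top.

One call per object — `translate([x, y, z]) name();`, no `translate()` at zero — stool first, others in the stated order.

stool();
translate([43, 55, 428]) spool();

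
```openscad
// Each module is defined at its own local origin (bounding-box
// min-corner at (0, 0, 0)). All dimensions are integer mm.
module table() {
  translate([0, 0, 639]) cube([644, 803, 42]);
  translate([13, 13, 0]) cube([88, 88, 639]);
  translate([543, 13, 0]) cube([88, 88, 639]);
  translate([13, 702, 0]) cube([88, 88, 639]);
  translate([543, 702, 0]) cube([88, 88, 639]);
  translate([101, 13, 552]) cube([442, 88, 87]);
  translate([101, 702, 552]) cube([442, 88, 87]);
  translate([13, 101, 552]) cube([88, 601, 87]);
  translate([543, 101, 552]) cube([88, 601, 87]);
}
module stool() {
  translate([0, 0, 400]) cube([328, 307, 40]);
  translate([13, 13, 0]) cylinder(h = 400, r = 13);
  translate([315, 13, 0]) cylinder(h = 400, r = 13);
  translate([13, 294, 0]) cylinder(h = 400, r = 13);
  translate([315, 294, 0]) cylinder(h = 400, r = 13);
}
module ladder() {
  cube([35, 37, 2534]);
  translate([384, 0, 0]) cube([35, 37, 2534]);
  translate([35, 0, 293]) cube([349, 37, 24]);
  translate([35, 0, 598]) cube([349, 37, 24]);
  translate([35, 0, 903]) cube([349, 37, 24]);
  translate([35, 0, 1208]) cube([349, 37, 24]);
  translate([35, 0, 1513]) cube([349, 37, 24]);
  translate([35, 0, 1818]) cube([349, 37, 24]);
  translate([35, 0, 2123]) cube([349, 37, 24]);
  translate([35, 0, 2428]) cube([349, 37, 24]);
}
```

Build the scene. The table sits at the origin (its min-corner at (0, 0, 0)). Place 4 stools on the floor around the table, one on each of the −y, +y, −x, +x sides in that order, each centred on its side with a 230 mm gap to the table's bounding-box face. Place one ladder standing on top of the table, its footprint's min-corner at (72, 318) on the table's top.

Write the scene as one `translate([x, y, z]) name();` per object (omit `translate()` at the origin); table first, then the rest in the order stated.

table();
translate([158, -537, 0]) stool();
translate([158, 1033, 0]) stool();
translate([-558, 248, 0]) stool();
translate([874, 248, 0]) stool();
translate([72, 318, 681]) ladder();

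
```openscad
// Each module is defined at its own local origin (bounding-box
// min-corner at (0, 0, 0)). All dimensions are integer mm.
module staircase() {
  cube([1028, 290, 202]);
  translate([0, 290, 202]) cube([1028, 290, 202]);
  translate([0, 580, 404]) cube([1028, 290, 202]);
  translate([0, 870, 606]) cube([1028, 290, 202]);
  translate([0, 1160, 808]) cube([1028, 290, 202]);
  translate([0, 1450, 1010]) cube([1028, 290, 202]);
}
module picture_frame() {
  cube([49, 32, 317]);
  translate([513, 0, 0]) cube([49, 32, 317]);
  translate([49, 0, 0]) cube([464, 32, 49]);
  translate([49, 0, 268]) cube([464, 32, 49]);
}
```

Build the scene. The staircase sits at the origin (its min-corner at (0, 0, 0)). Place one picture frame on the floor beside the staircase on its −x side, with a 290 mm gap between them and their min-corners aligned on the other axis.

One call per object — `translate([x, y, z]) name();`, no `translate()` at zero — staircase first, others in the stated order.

staircase();
translate([-852, 0, 0]) picture_frame();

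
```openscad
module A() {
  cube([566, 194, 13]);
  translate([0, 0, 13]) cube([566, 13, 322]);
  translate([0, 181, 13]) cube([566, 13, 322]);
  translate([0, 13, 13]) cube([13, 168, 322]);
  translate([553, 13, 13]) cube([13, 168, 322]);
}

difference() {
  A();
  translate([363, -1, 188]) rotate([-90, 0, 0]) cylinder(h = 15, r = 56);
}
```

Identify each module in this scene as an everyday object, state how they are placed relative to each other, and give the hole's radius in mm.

A is an open box. The open box has a circular hole through its front wall. The hole's radius is 56 mm.

The subtracted cylinder has r = 56 mm.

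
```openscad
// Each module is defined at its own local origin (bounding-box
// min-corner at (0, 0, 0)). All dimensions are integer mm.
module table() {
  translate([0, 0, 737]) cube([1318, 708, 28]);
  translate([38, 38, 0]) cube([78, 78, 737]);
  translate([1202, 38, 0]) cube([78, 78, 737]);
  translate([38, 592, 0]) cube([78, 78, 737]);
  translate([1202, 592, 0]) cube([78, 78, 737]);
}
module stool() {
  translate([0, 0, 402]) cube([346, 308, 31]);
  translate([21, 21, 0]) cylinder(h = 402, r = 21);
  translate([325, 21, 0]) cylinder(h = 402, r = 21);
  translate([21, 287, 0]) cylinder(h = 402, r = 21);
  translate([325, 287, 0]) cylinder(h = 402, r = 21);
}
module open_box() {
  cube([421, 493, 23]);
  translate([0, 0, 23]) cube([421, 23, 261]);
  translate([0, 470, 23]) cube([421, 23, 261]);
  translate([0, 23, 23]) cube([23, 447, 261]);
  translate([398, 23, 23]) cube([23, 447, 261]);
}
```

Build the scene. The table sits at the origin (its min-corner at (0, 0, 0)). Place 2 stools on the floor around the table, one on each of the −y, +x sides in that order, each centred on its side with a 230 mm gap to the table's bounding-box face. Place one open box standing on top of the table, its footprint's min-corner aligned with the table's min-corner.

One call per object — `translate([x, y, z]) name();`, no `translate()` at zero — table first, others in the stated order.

table();
translate([486, -538, 0]) stool();
translate([1548, 200, 0]) stool();
translate([0, 0, 765]) open_box();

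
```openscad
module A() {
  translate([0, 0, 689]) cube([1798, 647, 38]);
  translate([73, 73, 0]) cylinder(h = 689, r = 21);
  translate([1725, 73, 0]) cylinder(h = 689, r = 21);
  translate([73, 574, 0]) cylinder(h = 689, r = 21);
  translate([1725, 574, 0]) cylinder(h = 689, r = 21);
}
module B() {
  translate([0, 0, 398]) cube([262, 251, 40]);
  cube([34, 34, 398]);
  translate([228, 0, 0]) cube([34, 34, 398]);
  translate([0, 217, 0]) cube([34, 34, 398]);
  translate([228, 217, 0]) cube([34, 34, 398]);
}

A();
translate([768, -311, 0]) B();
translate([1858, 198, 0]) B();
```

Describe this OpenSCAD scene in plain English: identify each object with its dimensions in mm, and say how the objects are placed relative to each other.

A is a rectangular dining table. The top is 1798×647×38 mm with its upper surface at z = 727 mm. It stands on four round legs of 42 mm diameter, each leg's bounding box inset 52 mm from the nearest pair of top edges, running from the floor to the underside of the top.

B is a four-legged stool. The seat is 262×251 mm, 40 mm thick, top at z = 438 mm. It stands on four square legs, each 34×34 mm in cross-section, from z = 0 to the seat underside, each flush with a corner of the seat.

Two stools sit around the table at the −y, +x sides.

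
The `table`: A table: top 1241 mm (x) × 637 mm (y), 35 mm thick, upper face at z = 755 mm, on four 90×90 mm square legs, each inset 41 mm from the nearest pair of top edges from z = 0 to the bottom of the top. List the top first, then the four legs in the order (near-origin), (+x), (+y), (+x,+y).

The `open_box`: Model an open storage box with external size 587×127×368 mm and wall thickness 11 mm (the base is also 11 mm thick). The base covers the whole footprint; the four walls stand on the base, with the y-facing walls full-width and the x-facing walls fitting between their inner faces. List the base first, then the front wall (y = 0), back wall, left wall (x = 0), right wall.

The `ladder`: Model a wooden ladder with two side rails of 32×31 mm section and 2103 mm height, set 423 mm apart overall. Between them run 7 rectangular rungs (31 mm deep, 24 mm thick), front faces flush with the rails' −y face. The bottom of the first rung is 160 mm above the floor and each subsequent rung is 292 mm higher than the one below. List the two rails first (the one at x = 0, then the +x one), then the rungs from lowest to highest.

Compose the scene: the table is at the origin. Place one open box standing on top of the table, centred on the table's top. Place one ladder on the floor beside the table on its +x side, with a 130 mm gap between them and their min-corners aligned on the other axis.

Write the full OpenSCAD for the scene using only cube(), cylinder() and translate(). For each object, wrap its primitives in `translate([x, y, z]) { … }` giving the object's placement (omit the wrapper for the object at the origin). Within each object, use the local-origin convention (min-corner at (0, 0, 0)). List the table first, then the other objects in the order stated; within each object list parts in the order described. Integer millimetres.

translate([0, 0, 720]) cube([1241, 637, 35]);
translate([41, 41, 0]) cube([90, 90, 720]);
translate([1110, 41, 0]) cube([90, 90, 720]);
translate([41, 506, 0]) cube([90, 90, 720]);
translate([1110, 506, 0]) cube([90, 90, 720]);
translate([327, 255, 755]) {
  cube([587, 127, 11]);
  translate([0, 0, 11]) cube([587, 11, 357]);
  translate([0, 116, 11]) cube([587, 11, 357]);
  translate([0, 11, 11]) cube([11, 105, 357]);
  translate([576, 11, 11]) cube([11, 105, 357]);
}
translate([1371, 0, 0]) {
  cube([32, 31, 2103]);
  translate([391, 0, 0]) cube([32, 31, 2103]);
  translate([32, 0, 160]) cube([359, 31, 24]);
  translate([32, 0, 452]) cube([359, 31, 24]);
  translate([32, 0, 744]) cube([359, 31, 24]);
  translate([32, 0, 1036]) cube([359, 31, 24]);
  translate([32, 0, 1328]) cube([359, 31, 24]);
  translate([32, 0, 1620]) cube([359, 31, 24]);
  translate([32, 0, 1912]) cube([359, 31, 24]);
}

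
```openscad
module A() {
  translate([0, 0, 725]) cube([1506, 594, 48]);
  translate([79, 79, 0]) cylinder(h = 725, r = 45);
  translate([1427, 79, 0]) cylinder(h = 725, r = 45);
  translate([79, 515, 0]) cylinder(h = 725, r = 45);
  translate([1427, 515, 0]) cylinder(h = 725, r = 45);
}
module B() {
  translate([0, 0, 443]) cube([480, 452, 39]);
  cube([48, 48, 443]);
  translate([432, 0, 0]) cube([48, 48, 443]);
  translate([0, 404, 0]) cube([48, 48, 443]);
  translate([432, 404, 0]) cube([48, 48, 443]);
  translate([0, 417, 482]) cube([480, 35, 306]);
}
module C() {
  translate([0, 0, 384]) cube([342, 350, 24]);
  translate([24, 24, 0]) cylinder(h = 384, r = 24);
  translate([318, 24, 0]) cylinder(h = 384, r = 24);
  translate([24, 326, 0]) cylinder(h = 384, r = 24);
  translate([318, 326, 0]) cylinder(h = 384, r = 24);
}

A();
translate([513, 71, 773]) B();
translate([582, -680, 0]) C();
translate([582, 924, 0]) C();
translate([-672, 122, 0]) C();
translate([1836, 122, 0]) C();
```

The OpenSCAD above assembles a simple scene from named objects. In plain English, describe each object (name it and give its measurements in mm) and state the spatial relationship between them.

A is a table with a 1506×594 mm rectangular top, 48 mm thick, top surface at z = 773 mm, supported by four round legs of 90 mm diameter, each leg's bounding box inset 34 mm from the nearest pair of top edges, running from the floor.

B is a chair: 480×452 mm seat, 39 mm thick, top at z = 482 mm, on four 48 mm square corner legs flush with the seat edges. A 35 mm thick backrest slab spans the full seat width, extending 306 mm above the seat top, its back face flush with the seat's +y edge.

C is a simple wooden stool: a rectangular seat 342 mm (x) by 350 mm (y), 24 mm thick, top face at z = 408 mm, on four round legs, each 48 mm in diameter. The legs rest on z = 0, each leg's axis is inset half a diameter from the nearest pair of seat edges (so the leg's bounding box is flush with the corner).

The chair is on top of the table, centred. Four stools sit around the table at the −y, +y, −x, +x sides.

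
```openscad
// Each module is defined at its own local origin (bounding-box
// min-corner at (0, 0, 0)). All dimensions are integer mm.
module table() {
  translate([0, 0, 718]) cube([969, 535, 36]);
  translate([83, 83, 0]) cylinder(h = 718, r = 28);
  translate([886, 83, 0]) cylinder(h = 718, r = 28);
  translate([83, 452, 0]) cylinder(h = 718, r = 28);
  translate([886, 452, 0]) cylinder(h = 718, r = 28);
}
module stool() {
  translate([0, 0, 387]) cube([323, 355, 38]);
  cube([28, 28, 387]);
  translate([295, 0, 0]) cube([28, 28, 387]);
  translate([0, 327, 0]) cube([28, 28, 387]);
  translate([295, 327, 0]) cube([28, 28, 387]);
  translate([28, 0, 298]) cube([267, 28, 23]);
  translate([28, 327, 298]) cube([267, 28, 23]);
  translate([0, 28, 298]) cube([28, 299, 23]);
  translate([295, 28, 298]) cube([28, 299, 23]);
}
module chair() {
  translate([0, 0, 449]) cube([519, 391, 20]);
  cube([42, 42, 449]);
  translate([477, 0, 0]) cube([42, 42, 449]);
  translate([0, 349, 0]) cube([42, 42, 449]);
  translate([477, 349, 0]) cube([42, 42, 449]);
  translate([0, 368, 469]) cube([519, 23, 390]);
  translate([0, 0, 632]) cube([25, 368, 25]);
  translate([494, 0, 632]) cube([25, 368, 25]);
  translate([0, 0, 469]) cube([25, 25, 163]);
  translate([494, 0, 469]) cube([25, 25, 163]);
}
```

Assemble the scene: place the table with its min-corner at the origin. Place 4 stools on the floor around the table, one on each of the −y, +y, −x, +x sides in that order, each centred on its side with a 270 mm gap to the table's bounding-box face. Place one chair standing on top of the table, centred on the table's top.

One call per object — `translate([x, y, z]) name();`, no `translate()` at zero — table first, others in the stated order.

table();
translate([323, -625, 0]) stool();
translate([323, 805, 0]) stool();
translate([-593, 90, 0]) stool();
translate([1239, 90, 0]) stool();
translate([225, 72, 754]) chair();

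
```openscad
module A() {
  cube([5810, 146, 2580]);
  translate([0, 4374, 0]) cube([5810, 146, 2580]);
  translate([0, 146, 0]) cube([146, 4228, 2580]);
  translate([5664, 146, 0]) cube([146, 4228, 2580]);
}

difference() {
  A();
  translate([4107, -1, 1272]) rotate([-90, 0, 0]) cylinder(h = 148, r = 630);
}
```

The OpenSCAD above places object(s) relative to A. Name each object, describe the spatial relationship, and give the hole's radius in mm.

The subtracted cylinder has r = 630 mm.

A is a house frame. The house frame has a circular hole through its front wall. The hole's radius is 630 mm.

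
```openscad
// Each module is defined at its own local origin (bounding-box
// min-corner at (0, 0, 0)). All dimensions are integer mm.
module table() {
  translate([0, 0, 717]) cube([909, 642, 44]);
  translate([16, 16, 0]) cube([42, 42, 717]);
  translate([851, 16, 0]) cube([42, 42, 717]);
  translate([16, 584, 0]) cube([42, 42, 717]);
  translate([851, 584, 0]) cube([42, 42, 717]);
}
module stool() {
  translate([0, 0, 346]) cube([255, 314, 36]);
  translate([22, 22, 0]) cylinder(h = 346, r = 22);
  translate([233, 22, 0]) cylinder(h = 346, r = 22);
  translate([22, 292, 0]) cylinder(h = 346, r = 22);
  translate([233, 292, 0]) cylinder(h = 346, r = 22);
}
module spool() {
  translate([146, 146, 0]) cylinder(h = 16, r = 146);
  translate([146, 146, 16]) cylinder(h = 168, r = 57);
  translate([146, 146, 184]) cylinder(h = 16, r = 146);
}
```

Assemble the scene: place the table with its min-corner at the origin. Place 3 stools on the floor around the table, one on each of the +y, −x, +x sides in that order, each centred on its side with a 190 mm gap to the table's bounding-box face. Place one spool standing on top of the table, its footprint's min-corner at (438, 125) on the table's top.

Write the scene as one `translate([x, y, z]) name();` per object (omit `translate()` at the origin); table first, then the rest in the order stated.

table();
translate([327, 832, 0]) stool();
translate([-445, 164, 0]) stool();
translate([1099, 164, 0]) stool();
translate([438, 125, 761]) spool();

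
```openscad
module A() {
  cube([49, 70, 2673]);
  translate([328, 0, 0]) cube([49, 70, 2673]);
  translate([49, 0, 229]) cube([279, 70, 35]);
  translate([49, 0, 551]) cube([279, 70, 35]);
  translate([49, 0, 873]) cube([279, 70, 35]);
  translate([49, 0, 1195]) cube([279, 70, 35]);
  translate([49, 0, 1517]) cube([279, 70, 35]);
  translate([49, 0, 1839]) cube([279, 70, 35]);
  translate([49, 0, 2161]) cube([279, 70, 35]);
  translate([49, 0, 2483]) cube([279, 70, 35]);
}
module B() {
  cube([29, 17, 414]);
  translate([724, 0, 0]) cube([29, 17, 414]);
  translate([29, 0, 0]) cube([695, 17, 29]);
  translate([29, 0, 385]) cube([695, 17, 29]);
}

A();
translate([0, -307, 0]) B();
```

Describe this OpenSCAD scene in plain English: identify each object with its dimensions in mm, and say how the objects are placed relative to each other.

A is a straight ladder. Two 49×70 mm vertical rails, 2673 mm tall, stand 377 mm apart (outside-to-outside) with their front faces coplanar on the −y side. 8 rungs, each 70 mm deep and 35 mm tall, span between the inner faces of the rails, front faces flush with the rails. The lowest rung's underside is at z = 229 mm and rungs are spaced 322 mm apart (underside to underside).

B is a rectangular picture frame lying in the x–z plane (depth along y). The opening is 695 mm wide (x) by 356 mm tall (z), surrounded by a border 29 mm wide on all four sides. The frame is 17 mm deep and is made of two full-height vertical stiles with two horizontal rails fitted between them.

The picture frame is on the floor beside the ladder on its −y side.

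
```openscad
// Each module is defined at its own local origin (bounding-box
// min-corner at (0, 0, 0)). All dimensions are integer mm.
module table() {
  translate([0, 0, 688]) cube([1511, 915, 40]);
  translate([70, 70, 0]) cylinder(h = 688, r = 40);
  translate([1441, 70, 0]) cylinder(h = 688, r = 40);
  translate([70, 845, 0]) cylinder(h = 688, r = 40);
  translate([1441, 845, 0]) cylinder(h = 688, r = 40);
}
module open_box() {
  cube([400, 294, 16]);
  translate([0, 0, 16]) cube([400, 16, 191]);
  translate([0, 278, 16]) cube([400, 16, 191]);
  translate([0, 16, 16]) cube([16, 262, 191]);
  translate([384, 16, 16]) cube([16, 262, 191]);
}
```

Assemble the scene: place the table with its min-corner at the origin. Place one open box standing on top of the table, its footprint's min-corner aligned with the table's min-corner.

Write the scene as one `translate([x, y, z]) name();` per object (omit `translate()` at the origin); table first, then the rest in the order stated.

table();
translate([0, 0, 728]) open_box();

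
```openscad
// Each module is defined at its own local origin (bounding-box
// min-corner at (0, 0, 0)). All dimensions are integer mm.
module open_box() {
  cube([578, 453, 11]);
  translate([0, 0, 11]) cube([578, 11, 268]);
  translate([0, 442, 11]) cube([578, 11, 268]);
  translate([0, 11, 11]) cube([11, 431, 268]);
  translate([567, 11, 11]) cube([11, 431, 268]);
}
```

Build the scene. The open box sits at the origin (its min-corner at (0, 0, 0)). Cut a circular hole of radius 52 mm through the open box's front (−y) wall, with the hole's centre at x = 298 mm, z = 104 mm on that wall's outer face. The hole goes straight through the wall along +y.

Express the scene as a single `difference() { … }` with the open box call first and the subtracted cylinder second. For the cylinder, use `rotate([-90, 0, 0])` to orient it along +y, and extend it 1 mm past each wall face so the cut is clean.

difference() {
  open_box();
  translate([298, -1, 104]) rotate([-90, 0, 0]) cylinder(h = 13, r = 52);
}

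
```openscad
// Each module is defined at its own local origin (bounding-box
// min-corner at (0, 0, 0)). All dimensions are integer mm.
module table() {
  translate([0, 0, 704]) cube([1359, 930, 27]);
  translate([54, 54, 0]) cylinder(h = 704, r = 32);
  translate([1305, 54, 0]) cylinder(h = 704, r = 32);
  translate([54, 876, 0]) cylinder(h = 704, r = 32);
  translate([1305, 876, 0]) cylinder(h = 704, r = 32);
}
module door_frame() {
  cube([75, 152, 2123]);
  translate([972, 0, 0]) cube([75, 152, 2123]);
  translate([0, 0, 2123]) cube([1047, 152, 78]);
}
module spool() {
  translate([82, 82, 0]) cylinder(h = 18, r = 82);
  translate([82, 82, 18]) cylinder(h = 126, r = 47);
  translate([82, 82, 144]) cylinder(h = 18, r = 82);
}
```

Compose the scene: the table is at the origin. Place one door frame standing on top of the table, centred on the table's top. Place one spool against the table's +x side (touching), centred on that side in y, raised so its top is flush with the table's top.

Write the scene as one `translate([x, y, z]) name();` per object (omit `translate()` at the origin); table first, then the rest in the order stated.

table();
translate([156, 389, 731]) door_frame();
translate([1359, 383, 569]) spool();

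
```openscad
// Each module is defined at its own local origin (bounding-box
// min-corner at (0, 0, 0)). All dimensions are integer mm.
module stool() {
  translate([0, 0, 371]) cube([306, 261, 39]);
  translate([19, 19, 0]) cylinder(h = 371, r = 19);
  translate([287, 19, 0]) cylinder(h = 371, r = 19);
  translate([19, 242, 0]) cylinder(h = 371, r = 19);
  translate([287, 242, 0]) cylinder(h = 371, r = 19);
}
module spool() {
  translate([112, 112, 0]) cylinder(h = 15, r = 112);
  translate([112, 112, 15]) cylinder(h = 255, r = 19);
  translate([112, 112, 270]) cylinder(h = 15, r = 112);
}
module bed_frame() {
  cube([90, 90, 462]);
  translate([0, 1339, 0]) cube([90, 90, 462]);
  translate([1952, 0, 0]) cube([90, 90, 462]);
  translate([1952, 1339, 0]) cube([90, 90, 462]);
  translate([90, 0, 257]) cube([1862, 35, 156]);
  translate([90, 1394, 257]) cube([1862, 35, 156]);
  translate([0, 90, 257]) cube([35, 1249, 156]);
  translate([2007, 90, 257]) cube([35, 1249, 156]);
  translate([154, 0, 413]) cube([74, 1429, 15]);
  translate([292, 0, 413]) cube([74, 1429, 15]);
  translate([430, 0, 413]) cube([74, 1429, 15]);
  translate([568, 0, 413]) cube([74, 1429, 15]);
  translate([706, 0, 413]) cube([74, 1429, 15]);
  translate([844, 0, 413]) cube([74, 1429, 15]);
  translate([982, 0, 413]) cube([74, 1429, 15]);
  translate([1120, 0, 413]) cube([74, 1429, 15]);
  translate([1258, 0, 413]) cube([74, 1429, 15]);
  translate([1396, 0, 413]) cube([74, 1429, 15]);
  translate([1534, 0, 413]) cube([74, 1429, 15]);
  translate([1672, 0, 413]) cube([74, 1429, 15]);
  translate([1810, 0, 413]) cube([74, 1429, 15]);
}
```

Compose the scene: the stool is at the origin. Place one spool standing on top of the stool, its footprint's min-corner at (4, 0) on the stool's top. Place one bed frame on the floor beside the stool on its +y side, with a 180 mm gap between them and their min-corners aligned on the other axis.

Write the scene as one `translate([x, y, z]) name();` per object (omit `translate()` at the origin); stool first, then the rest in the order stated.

stool();
translate([4, 0, 410]) spool();
translate([0, 441, 0]) bed_frame();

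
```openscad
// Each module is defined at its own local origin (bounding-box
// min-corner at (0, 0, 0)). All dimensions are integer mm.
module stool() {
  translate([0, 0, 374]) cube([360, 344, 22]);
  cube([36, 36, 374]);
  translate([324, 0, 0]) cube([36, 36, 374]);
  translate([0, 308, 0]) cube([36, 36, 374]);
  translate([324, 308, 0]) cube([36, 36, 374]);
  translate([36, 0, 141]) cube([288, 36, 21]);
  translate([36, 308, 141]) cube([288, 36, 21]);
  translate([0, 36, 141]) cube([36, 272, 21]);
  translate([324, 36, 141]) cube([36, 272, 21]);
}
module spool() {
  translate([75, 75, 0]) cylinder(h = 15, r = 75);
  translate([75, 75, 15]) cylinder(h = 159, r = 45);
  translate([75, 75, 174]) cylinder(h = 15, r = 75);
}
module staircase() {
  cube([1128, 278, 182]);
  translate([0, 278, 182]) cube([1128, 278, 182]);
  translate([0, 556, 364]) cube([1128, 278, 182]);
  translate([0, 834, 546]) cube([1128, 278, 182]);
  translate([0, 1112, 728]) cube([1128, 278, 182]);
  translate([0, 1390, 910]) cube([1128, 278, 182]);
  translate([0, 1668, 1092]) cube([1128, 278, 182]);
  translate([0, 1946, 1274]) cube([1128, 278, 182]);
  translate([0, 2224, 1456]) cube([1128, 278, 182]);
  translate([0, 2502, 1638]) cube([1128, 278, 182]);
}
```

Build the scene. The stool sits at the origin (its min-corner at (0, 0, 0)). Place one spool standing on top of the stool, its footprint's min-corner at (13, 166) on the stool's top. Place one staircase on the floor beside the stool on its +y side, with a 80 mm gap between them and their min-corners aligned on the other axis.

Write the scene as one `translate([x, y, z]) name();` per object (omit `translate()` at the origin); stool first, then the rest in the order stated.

stool();
translate([13, 166, 396]) spool();
translate([0, 424, 0]) staircase();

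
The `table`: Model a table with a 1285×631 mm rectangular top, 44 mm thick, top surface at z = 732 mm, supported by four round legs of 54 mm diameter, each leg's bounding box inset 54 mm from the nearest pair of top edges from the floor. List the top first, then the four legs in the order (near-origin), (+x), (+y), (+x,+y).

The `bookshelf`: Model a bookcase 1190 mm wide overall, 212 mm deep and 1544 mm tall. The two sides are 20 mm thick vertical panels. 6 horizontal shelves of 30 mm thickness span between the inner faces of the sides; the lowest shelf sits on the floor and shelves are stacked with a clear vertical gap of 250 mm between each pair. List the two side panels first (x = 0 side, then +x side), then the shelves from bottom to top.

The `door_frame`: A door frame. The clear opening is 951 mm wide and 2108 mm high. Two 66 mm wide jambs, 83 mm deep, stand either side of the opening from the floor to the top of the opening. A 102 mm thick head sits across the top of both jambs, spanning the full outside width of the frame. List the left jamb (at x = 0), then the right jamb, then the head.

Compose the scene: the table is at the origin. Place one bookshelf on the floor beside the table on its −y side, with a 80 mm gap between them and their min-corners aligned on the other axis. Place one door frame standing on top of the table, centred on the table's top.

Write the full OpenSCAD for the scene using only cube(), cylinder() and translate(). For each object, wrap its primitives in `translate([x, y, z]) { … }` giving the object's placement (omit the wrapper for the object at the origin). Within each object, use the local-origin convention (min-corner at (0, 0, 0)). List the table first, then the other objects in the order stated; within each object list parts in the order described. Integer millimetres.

translate([0, 0, 688]) cube([1285, 631, 44]);
translate([81, 81, 0]) cylinder(h = 688, r = 27);
translate([1204, 81, 0]) cylinder(h = 688, r = 27);
translate([81, 550, 0]) cylinder(h = 688, r = 27);
translate([1204, 550, 0]) cylinder(h = 688, r = 27);
translate([0, -292, 0]) {
  cube([20, 212, 1544]);
  translate([1170, 0, 0]) cube([20, 212, 1544]);
  translate([20, 0, 0]) cube([1150, 212, 30]);
  translate([20, 0, 280]) cube([1150, 212, 30]);
  translate([20, 0, 560]) cube([1150, 212, 30]);
  translate([20, 0, 840]) cube([1150, 212, 30]);
  translate([20, 0, 1120]) cube([1150, 212, 30]);
  translate([20, 0, 1400]) cube([1150, 212, 30]);
}
translate([101, 274, 732]) {
  cube([66, 83, 2108]);
  translate([1017, 0, 0]) cube([66, 83, 2108]);
  translate([0, 0, 2108]) cube([1083, 83, 102]);
}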